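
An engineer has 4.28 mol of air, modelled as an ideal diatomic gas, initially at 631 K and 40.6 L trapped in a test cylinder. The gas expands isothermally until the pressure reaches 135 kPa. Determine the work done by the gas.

P₁ = nRT₁/V₁ = 4.28×8.314×631/40.6 = 553 kPa.
Isothermal: T stays 631 K; PV = const ⇒ V₂ = 166 L, P₂ = 135 kPa.
W = nRT ln(V₂/V₁) = 4.28×8.314×631×ln(4.10) = 31700 J.

31700 J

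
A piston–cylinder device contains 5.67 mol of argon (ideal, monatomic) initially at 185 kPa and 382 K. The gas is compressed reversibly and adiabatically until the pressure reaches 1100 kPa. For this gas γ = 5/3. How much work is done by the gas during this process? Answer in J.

-28100 J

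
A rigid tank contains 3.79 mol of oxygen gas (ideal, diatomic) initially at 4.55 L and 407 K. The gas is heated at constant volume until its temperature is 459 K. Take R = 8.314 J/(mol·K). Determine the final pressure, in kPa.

P₁ = nRT₁/V₁ = 3.79×8.314×407/4.55 = 2820 kPa.
Isochoric: V stays 4.55 L; P/T = const ⇒ T₂ = 459 K, P₂ = 3180 kPa.

3180 kPa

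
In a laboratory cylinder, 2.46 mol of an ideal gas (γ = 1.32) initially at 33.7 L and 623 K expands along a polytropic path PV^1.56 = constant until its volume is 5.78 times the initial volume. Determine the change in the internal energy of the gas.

P₁ = nRT₁/V₁ = 2.46×8.314×623/33.7 = 378 kPa.
Polytropic n=1.56: T₂ = T₁(V₁/V₂)^(n−1) = 623×(0.173)^0.56 = 233 K; P₂ = P₁(V₁/V₂)^n = 24.5 kPa.
For an ideal gas ΔU = nCvΔT with Cv = R/(γ−1) = 26.0 J/(mol·K).
ΔU = 2.46×26.0×(233−623) = -24900 J.

-24900 J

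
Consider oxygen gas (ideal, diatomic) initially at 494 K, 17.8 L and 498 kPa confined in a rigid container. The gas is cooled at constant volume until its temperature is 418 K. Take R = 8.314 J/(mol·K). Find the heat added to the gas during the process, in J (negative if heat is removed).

-3410 J

n = P₁V₁/(RT₁) = 498×17.8/(8.314×494) = 2.16 mol.
Isochoric: V stays 17.8 L; P/T = const ⇒ T₂ = 418 K, P₂ = 421 kPa.
W = 0 (no volume change).
ΔU = nCvΔT = 2.16×20.8×(418−494) = -3410 J.
Q = ΔU = -3410 J.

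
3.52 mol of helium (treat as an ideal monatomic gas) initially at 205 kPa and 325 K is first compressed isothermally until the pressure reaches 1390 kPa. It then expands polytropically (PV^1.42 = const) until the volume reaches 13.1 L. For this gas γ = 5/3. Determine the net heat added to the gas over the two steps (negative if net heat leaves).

V₁ = nRT₁/P₁ = 3.52×8.314×325/205 = 46.4 L.
Step 1 — Isothermal: T stays 325 K; PV = const ⇒ V₂ = 6.84 L, P₂ = 1390 kPa.
ΔU = 0 (ideal gas, T constant).
W = nRT ln(V₂/V₁) = 3.52×8.314×325×ln(0.147) = -18200 J.
Q = ΔU + W = -18200 J.
State after step 1: P = 1390 kPa, V = 6.84 L, T = 325 K.
Step 2 — Polytropic n=1.42: T₂ = T₁(V₁/V₂)^(n−1) = 325×(0.522)^0.42 = 247 K; P₂ = P₁(V₁/V₂)^n = 553 kPa.
W = (P₁V₁−P₂V₂)/(n−1) = (1390×6.84−553×13.1)/0.42 = 5410 J.
ΔU = nCvΔT = 3.52×12.5×(247−325) = -3410 J.
Q = ΔU + W = 2000 J.
Net over both steps: W = -12800 J, Q = -16200 J, ΔU = -3410 J.

-16200 J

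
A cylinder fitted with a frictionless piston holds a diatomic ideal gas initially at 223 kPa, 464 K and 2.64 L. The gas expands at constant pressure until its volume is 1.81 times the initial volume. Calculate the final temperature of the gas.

840 K

Isobaric: P stays 223 kPa; V/T = const ⇒ T₂ = 840 K, V₂ = 4.78 L.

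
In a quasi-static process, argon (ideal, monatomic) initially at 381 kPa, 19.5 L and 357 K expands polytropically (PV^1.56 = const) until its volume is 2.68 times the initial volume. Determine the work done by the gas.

n = P₁V₁/(RT₁) = 381×19.5/(8.314×357) = 2.50 mol.
Polytropic n=1.56: T₂ = T₁(V₁/V₂)^(n−1) = 357×(0.373)^0.56 = 206 K; P₂ = P₁(V₁/V₂)^n = 81.9 kPa.
W = (P₁V₁−P₂V₂)/(n−1) = (381×19.5−81.9×52.3)/0.56 = 5630 J.

5630 J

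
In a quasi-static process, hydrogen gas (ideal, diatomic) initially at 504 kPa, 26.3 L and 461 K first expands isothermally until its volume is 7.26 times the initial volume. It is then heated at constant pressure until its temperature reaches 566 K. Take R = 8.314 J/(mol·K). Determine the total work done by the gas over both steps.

29300 J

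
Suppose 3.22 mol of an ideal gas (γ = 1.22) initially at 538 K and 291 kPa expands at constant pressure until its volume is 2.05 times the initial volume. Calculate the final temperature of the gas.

1100 K

V₁ = nRT₁/P₁ = 3.22×8.314×538/291 = 49.5 L.
Isobaric: P stays 291 kPa; V/T = const ⇒ T₂ = 1100 K, V₂ = 101 L.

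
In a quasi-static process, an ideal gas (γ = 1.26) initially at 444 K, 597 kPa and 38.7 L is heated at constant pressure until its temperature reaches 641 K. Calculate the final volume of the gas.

55.9 L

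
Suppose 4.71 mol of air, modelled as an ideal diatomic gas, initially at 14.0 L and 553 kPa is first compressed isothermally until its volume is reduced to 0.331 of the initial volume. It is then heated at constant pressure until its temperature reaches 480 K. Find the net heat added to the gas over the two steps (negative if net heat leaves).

T₁ = P₁V₁/(nR) = 553×14.0/(4.71×8.314) = 198 K.
Step 1 — Isothermal: T stays 198 K; PV = const ⇒ V₂ = 4.63 L, P₂ = 1670 kPa.
ΔU = 0 (ideal gas, T constant).
W = nRT ln(V₂/V₁) = 4.71×8.314×198×ln(0.331) = -8560 J.
Q = ΔU + W = -8560 J.
State after step 1: P = 1670 kPa, V = 4.63 L, T = 198 K.
Step 2 — Isobaric: P stays 1670 kPa; V/T = const ⇒ T₂ = 480 K, V₂ = 11.3 L.
W = PΔV = 1670×(11.3−4.63) kPa·L = 11100 J.
ΔU = nCvΔT = 4.71×20.8×(480−198) = 27600 J.
Q = ΔU + W = nCpΔT = 38700 J.
Net over both steps: W = 2490 J, Q = 30100 J, ΔU = 27600 J.

30100 J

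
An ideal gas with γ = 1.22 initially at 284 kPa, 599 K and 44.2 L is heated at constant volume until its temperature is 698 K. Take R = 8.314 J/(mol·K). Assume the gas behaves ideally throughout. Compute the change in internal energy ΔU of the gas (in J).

9430 J

n = P₁V₁/(RT₁) = 284×44.2/(8.314×599) = 2.52 mol.
Isochoric: V stays 44.2 L; P/T = const ⇒ T₂ = 698 K, P₂ = 331 kPa.
For an ideal gas ΔU = nCvΔT with Cv = R/(γ−1) = 37.8 J/(mol·K).
ΔU = 2.52×37.8×(698−599) = 9430 J.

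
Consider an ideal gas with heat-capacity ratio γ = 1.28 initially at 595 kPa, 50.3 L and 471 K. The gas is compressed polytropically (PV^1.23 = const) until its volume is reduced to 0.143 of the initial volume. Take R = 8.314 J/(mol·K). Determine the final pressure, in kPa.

6510 kPa

Polytropic n=1.23: T₂ = T₁(V₁/V₂)^(n−1) = 471×(6.99)^0.23 = 737 K; P₂ = P₁(V₁/V₂)^n = 6510 kPa.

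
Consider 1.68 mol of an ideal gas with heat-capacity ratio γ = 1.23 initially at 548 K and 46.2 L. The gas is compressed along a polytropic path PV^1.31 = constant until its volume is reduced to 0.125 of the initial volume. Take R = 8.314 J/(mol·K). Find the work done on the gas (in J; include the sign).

P₁ = nRT₁/V₁ = 1.68×8.314×548/46.2 = 166 kPa.
Polytropic n=1.31: T₂ = T₁(V₁/V₂)^(n−1) = 548×(8.00)^0.31 = 1040 K; P₂ = P₁(V₁/V₂)^n = 2530 kPa.
W = (P₁V₁−P₂V₂)/(n−1) = (166×46.2−2530×5.78)/0.31 = -22400 J.
Work done on the gas = −W_by = 22400 J.

22400 J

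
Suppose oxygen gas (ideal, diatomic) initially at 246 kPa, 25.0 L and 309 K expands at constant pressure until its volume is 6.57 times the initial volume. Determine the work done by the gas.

n = P₁V₁/(RT₁) = 246×25.0/(8.314×309) = 2.39 mol.
Isobaric: P stays 246 kPa; V/T = const ⇒ T₂ = 2030 K, V₂ = 164 L.
W = PΔV = 246×(164−25.0) kPa·L = 34300 J.

34300 J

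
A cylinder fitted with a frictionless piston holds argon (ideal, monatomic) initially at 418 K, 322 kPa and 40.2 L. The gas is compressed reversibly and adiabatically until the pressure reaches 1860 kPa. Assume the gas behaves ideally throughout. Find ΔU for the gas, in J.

19700 J

n = P₁V₁/(RT₁) = 322×40.2/(8.314×418) = 3.72 mol.
Adiabatic: T₂/T₁ = (P₂/P₁)^((γ−1)/γ) ⇒ T₂ = 418×(5.78)^0.400 = 843 K; V₂ = 14.0 L.
For an ideal gas ΔU = nCvΔT with Cv = (3/2)R = 12.5 J/(mol·K).
ΔU = 3.72×12.5×(843−418) = 19700 J.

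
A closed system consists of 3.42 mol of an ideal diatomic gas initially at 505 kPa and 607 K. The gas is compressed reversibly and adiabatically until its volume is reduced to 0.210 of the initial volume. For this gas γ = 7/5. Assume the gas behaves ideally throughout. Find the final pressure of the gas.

V₁ = nRT₁/P₁ = 3.42×8.314×607/505 = 34.2 L.
Adiabatic: TV^(γ−1) = const ⇒ T₂ = 607×(4.76)^0.400 = 1130 K; PV^γ = const ⇒ P₂ = 4490 kPa.

4490 kPa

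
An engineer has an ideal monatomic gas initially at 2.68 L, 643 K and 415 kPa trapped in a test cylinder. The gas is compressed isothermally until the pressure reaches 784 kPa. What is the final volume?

Isothermal: T stays 643 K; PV = const ⇒ V₂ = 1.42 L, P₂ = 784 kPa.

1.42 L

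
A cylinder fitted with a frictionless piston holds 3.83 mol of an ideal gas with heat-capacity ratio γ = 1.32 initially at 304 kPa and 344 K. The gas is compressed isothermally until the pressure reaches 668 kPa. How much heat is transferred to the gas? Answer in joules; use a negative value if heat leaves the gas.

V₁ = nRT₁/P₁ = 3.83×8.314×344/304 = 36.0 L.
Isothermal: T stays 344 K; PV = const ⇒ V₂ = 16.4 L, P₂ = 668 kPa.
ΔU = 0 (ideal gas, T constant).
W = nRT ln(V₂/V₁) = 3.83×8.314×344×ln(0.455) = -8620 J.
Q = ΔU + W = -8620 J.

-8620 J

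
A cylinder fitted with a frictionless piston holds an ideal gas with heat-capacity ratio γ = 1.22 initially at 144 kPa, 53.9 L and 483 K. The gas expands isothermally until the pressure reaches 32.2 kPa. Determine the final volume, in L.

241 L

Isothermal: T stays 483 K; PV = const ⇒ V₂ = 241 L, P₂ = 32.2 kPa.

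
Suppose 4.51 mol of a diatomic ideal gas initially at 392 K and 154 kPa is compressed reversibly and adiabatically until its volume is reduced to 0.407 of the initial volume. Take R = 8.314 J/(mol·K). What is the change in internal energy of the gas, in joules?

15900 J

V₁ = nRT₁/P₁ = 4.51×8.314×392/154 = 95.4 L.
Adiabatic: TV^(γ−1) = const ⇒ T₂ = 392×(2.46)^0.400 = 562 K; PV^γ = const ⇒ P₂ = 542 kPa.
For an ideal gas ΔU = nCvΔT with Cv = (5/2)R = 20.8 J/(mol·K).
ΔU = 4.51×20.8×(562−392) = 15900 J.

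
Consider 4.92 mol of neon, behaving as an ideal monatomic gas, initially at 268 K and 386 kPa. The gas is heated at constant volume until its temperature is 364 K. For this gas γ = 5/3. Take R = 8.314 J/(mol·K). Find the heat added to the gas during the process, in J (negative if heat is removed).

5890 J

V₁ = nRT₁/P₁ = 4.92×8.314×268/386 = 28.4 L.
Isochoric: V stays 28.4 L; P/T = const ⇒ T₂ = 364 K, P₂ = 524 kPa.
W = 0 (no volume change).
ΔU = nCvΔT = 4.92×12.5×(364−268) = 5890 J.
Q = ΔU = 5890 J.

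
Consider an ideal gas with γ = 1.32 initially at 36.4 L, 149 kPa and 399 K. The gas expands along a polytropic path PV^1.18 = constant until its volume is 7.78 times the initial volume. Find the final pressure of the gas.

13.2 kPa

Polytropic n=1.18: T₂ = T₁(V₁/V₂)^(n−1) = 399×(0.129)^0.18 = 276 K; P₂ = P₁(V₁/V₂)^n = 13.2 kPa.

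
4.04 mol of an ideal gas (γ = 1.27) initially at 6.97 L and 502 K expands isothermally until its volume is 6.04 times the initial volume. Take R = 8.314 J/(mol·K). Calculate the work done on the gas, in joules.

-30300 J

P₁ = nRT₁/V₁ = 4.04×8.314×502/6.97 = 2420 kPa.
Isothermal: T stays 502 K; PV = const ⇒ V₂ = 42.1 L, P₂ = 401 kPa.
W = nRT ln(V₂/V₁) = 4.04×8.314×502×ln(6.04) = 30300 J.
Work done on the gas = −W_by = -30300 J.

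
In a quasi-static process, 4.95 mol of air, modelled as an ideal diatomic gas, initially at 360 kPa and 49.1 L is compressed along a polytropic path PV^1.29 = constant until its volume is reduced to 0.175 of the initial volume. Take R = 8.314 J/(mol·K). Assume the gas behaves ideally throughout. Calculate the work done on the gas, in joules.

40100 J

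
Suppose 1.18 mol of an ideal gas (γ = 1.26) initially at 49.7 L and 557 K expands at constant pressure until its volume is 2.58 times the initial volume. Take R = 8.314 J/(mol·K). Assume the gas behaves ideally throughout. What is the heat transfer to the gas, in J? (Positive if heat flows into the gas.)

41800 J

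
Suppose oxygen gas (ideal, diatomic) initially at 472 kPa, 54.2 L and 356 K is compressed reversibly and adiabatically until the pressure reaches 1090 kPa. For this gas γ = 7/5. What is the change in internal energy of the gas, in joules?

17300 J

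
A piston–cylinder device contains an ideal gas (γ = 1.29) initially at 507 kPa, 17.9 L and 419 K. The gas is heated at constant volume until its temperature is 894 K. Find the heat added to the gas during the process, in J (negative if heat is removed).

35500 J

n = P₁V₁/(RT₁) = 507×17.9/(8.314×419) = 2.61 mol.
Isochoric: V stays 17.9 L; P/T = const ⇒ T₂ = 894 K, P₂ = 1080 kPa.
W = 0 (no volume change).
ΔU = nCvΔT = 2.61×28.7×(894−419) = 35500 J.
Q = ΔU = 35500 J.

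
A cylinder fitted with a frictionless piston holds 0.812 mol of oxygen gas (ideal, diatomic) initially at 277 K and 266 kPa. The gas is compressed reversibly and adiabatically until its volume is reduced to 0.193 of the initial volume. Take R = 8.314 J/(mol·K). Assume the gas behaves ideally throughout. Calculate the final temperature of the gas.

535 K

V₁ = nRT₁/P₁ = 0.812×8.314×277/266 = 7.03 L.
Adiabatic: TV^(γ−1) = const ⇒ T₂ = 277×(5.18)^0.400 = 535 K; PV^γ = const ⇒ P₂ = 2660 kPa.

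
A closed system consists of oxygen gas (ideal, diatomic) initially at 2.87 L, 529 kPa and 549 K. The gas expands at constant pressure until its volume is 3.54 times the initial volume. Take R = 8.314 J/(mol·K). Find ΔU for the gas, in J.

9640 J

n = P₁V₁/(RT₁) = 529×2.87/(8.314×549) = 0.333 mol.
Isobaric: P stays 529 kPa; V/T = const ⇒ T₂ = 1940 K, V₂ = 10.2 L.
For an ideal gas ΔU = nCvΔT with Cv = (5/2)R = 20.8 J/(mol·K).
ΔU = 0.333×20.8×(1940−549) = 9640 J.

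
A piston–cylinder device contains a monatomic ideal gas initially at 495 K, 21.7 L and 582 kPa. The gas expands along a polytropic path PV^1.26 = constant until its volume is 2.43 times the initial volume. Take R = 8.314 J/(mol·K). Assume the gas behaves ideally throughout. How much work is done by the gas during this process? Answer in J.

10000 J

n = P₁V₁/(RT₁) = 582×21.7/(8.314×495) = 3.07 mol.
Polytropic n=1.26: T₂ = T₁(V₁/V₂)^(n−1) = 495×(0.412)^0.26 = 393 K; P₂ = P₁(V₁/V₂)^n = 190 kPa.
W = (P₁V₁−P₂V₂)/(n−1) = (582×21.7−190×52.7)/0.26 = 10000 J.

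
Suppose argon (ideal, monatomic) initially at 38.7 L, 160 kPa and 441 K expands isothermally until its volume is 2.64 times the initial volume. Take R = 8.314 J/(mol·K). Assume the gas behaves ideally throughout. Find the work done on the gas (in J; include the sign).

-6010 J

n = P₁V₁/(RT₁) = 160×38.7/(8.314×441) = 1.69 mol.
Isothermal: T stays 441 K; PV = const ⇒ V₂ = 102 L, P₂ = 60.6 kPa.
W = nRT ln(V₂/V₁) = 1.69×8.314×441×ln(2.64) = 6010 J.
Work done on the gas = −W_by = -6010 J.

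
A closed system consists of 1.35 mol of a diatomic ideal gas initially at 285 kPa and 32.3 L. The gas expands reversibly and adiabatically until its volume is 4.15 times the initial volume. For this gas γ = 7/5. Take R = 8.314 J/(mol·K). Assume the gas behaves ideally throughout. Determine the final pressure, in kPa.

38.9 kPa

T₁ = P₁V₁/(nR) = 285×32.3/(1.35×8.314) = 820 K.
Adiabatic: TV^(γ−1) = const ⇒ T₂ = 820×(0.241)^0.400 = 464 K; PV^γ = const ⇒ P₂ = 38.9 kPa.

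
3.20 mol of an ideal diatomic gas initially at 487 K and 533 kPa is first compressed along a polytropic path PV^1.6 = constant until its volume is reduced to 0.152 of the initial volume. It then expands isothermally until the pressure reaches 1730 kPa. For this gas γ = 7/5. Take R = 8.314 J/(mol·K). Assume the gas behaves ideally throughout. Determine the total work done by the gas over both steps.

28400 J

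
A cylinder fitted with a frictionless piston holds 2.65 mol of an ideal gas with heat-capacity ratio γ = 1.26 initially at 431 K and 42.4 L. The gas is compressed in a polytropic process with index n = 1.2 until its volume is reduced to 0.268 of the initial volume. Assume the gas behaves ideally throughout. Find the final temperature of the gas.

561 K

P₁ = nRT₁/V₁ = 2.65×8.314×431/42.4 = 224 kPa.
Polytropic n=1.2: T₂ = T₁(V₁/V₂)^(n−1) = 431×(3.73)^0.20 = 561 K; P₂ = P₁(V₁/V₂)^n = 1090 kPa.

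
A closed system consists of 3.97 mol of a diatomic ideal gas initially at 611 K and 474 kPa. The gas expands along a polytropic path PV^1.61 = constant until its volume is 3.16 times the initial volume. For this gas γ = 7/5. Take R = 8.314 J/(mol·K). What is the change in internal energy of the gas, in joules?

-25400 J

V₁ = nRT₁/P₁ = 3.97×8.314×611/474 = 42.5 L.
Polytropic n=1.61: T₂ = T₁(V₁/V₂)^(n−1) = 611×(0.316)^0.61 = 303 K; P₂ = P₁(V₁/V₂)^n = 74.4 kPa.
For an ideal gas ΔU = nCvΔT with Cv = (5/2)R = 20.8 J/(mol·K).
ΔU = 3.97×20.8×(303−611) = -25400 J.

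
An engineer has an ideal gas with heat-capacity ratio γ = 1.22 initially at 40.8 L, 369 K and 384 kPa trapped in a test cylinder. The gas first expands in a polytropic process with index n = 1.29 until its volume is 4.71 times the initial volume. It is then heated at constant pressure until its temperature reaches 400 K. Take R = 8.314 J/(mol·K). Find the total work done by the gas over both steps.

26500 J

n = P₁V₁/(RT₁) = 384×40.8/(8.314×369) = 5.11 mol.
Step 1 — Polytropic n=1.29: T₂ = T₁(V₁/V₂)^(n−1) = 369×(0.212)^0.29 = 235 K; P₂ = P₁(V₁/V₂)^n = 52.0 kPa.
W = (P₁V₁−P₂V₂)/(n−1) = (384×40.8−52.0×192)/0.29 = 19600 J.
ΔU = nCvΔT = 5.11×37.8×(235−369) = -25800 J.
Q = ΔU + W = -6220 J.
State after step 1: P = 52.0 kPa, V = 192 L, T = 235 K.
Step 2 — Isobaric: P stays 52.0 kPa; V/T = const ⇒ T₂ = 400 K, V₂ = 327 L.
W = PΔV = 52.0×(327−192) kPa·L = 6990 J.
ΔU = nCvΔT = 5.11×37.8×(400−235) = 31800 J.
Q = ΔU + W = nCpΔT = 38700 J.
Net over both steps: W = 26500 J, Q = 32500 J, ΔU = 5980 J.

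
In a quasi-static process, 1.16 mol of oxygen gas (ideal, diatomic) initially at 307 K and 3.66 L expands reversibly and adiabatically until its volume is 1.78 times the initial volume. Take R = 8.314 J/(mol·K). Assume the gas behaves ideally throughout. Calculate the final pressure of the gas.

361 kPa

P₁ = nRT₁/V₁ = 1.16×8.314×307/3.66 = 809 kPa.
Adiabatic: TV^(γ−1) = const ⇒ T₂ = 307×(0.562)^0.400 = 244 K; PV^γ = const ⇒ P₂ = 361 kPa.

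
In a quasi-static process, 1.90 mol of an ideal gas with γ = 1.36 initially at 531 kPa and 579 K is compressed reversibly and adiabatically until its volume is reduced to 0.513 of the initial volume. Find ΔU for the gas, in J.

6900 J

V₁ = nRT₁/P₁ = 1.90×8.314×579/531 = 17.2 L.
Adiabatic: TV^(γ−1) = const ⇒ T₂ = 579×(1.95)^0.360 = 736 K; PV^γ = const ⇒ P₂ = 1320 kPa.
For an ideal gas ΔU = nCvΔT with Cv = R/(γ−1) = 23.1 J/(mol·K).
ΔU = 1.90×23.1×(736−579) = 6900 J.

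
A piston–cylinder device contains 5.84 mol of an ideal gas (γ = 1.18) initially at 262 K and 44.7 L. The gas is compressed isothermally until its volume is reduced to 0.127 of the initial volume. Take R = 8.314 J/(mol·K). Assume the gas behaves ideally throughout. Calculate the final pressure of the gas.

2240 kPa

P₁ = nRT₁/V₁ = 5.84×8.314×262/44.7 = 285 kPa.
Isothermal: T stays 262 K; PV = const ⇒ V₂ = 5.68 L, P₂ = 2240 kPa.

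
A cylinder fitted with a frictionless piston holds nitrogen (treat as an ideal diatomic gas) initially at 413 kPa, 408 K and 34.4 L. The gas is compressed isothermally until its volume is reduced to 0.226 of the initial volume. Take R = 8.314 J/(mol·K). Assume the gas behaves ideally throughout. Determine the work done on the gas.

21100 J

n = P₁V₁/(RT₁) = 413×34.4/(8.314×408) = 4.19 mol.
Isothermal: T stays 408 K; PV = const ⇒ V₂ = 7.77 L, P₂ = 1830 kPa.
W = nRT ln(V₂/V₁) = 4.19×8.314×408×ln(0.226) = -21100 J.
Work done on the gas = −W_by = 21100 J.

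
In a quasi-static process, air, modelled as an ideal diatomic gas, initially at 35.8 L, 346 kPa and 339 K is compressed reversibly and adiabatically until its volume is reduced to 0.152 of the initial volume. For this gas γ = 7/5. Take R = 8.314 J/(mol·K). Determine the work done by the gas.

-34800 J

n = P₁V₁/(RT₁) = 346×35.8/(8.314×339) = 4.39 mol.
Adiabatic: TV^(γ−1) = const ⇒ T₂ = 339×(6.58)^0.400 = 720 K; PV^γ = const ⇒ P₂ = 4840 kPa.
ΔU = nCvΔT = 4.39×20.8×(720−339) = 34800 J.
Q = 0 for an adiabatic process, so W = −ΔU = -34800 J.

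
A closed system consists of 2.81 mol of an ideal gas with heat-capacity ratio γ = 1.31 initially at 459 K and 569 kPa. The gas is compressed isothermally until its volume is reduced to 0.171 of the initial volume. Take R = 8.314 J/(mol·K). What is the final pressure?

V₁ = nRT₁/P₁ = 2.81×8.314×459/569 = 18.8 L.
Isothermal: T stays 459 K; PV = const ⇒ V₂ = 3.22 L, P₂ = 3330 kPa.

3330 kPa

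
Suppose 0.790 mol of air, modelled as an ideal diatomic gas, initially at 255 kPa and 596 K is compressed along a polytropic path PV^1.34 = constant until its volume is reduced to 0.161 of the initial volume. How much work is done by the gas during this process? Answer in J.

V₁ = nRT₁/P₁ = 0.790×8.314×596/255 = 15.4 L.
Polytropic n=1.34: T₂ = T₁(V₁/V₂)^(n−1) = 596×(6.21)^0.34 = 1110 K; P₂ = P₁(V₁/V₂)^n = 2950 kPa.
W = (P₁V₁−P₂V₂)/(n−1) = (255×15.4−2950×2.47)/0.34 = -9910 J.

-9910 J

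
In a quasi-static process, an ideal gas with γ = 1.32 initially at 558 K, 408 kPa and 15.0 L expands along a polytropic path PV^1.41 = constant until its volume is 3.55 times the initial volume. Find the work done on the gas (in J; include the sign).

-6050 J

n = P₁V₁/(RT₁) = 408×15.0/(8.314×558) = 1.32 mol.
Polytropic n=1.41: T₂ = T₁(V₁/V₂)^(n−1) = 558×(0.282)^0.41 = 332 K; P₂ = P₁(V₁/V₂)^n = 68.4 kPa.
W = (P₁V₁−P₂V₂)/(n−1) = (408×15.0−68.4×53.2)/0.41 = 6050 J.
Work done on the gas = −W_by = -6050 J.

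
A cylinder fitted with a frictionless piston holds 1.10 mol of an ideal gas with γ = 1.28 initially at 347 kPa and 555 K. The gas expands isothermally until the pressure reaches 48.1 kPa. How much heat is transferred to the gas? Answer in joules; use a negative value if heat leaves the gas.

10000 J

V₁ = nRT₁/P₁ = 1.10×8.314×555/347 = 14.6 L.
Isothermal: T stays 555 K; PV = const ⇒ V₂ = 106 L, P₂ = 48.1 kPa.
ΔU = 0 (ideal gas, T constant).
W = nRT ln(V₂/V₁) = 1.10×8.314×555×ln(7.21) = 10000 J.
Q = ΔU + W = 10000 J.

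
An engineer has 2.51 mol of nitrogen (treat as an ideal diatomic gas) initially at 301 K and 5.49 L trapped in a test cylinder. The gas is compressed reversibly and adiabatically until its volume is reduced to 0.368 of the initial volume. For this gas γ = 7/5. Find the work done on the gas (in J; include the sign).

7720 J

P₁ = nRT₁/V₁ = 2.51×8.314×301/5.49 = 1140 kPa.
Adiabatic: TV^(γ−1) = const ⇒ T₂ = 301×(2.72)^0.400 = 449 K; PV^γ = const ⇒ P₂ = 4640 kPa.
ΔU = nCvΔT = 2.51×20.8×(449−301) = 7720 J.
Q = 0 for an adiabatic process, so W = −ΔU = -7720 J.
Work done on the gas = −W_by = 7720 J.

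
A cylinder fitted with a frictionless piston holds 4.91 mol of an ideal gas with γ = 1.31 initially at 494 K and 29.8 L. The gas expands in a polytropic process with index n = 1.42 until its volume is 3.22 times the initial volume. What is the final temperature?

P₁ = nRT₁/V₁ = 4.91×8.314×494/29.8 = 677 kPa.
Polytropic n=1.42: T₂ = T₁(V₁/V₂)^(n−1) = 494×(0.311)^0.42 = 302 K; P₂ = P₁(V₁/V₂)^n = 129 kPa.

302 K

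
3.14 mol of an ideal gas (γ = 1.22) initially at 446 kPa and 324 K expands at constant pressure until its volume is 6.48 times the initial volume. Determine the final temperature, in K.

V₁ = nRT₁/P₁ = 3.14×8.314×324/446 = 19.0 L.
Isobaric: P stays 446 kPa; V/T = const ⇒ T₂ = 2100 K, V₂ = 123 L.

2100 K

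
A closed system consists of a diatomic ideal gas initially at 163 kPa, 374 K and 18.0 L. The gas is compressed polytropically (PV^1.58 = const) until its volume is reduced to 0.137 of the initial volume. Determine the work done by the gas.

-11000 J

n = P₁V₁/(RT₁) = 163×18.0/(8.314×374) = 0.944 mol.
Polytropic n=1.58: T₂ = T₁(V₁/V₂)^(n−1) = 374×(7.30)^0.58 = 1180 K; P₂ = P₁(V₁/V₂)^n = 3770 kPa.
W = (P₁V₁−P₂V₂)/(n−1) = (163×18.0−3770×2.47)/0.58 = -11000 J.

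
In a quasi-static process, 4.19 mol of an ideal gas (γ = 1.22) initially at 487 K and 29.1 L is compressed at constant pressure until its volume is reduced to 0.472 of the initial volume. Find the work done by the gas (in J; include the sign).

P₁ = nRT₁/V₁ = 4.19×8.314×487/29.1 = 583 kPa.
Isobaric: P stays 583 kPa; V/T = const ⇒ T₂ = 230 K, V₂ = 13.7 L.
W = PΔV = 583×(13.7−29.1) kPa·L = -8960 J.

-8960 J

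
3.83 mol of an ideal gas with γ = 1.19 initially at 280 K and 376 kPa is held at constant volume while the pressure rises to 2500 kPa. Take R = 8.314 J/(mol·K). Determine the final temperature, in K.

V₁ = nRT₁/P₁ = 3.83×8.314×280/376 = 23.7 L.
Isochoric: V stays 23.7 L; P/T = const ⇒ T₂ = 1860 K, P₂ = 2500 kPa.

1860 K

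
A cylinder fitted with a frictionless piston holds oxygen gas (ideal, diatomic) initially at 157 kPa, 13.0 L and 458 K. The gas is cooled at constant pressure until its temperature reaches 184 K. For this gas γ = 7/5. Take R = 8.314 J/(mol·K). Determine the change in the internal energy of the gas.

n = P₁V₁/(RT₁) = 157×13.0/(8.314×458) = 0.536 mol.
Isobaric: P stays 157 kPa; V/T = const ⇒ T₂ = 184 K, V₂ = 5.22 L.
For an ideal gas ΔU = nCvΔT with Cv = (5/2)R = 20.8 J/(mol·K).
ΔU = 0.536×20.8×(184−458) = -3050 J.

-3050 J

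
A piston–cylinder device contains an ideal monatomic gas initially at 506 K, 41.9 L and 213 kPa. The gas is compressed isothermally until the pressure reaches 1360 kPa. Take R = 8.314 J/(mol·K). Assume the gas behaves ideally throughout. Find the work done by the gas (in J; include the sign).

n = P₁V₁/(RT₁) = 213×41.9/(8.314×506) = 2.12 mol.
Isothermal: T stays 506 K; PV = const ⇒ V₂ = 6.56 L, P₂ = 1360 kPa.
W = nRT ln(V₂/V₁) = 2.12×8.314×506×ln(0.157) = -16500 J.

-16500 J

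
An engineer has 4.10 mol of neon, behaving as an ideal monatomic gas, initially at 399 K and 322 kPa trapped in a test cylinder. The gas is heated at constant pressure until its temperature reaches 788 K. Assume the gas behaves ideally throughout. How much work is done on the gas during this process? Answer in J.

V₁ = nRT₁/P₁ = 4.10×8.314×399/322 = 42.2 L.
Isobaric: P stays 322 kPa; V/T = const ⇒ T₂ = 788 K, V₂ = 83.4 L.
W = PΔV = 322×(83.4−42.2) kPa·L = 13300 J.
Work done on the gas = −W_by = -13300 J.

-13300 J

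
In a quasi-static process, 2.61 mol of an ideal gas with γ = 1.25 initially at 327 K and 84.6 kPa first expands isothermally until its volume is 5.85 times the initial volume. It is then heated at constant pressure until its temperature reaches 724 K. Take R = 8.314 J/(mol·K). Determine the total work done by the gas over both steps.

21100 J

V₁ = nRT₁/P₁ = 2.61×8.314×327/84.6 = 83.9 L.
Step 1 — Isothermal: T stays 327 K; PV = const ⇒ V₂ = 491 L, P₂ = 14.5 kPa.
ΔU = 0 (ideal gas, T constant).
W = nRT ln(V₂/V₁) = 2.61×8.314×327×ln(5.85) = 12500 J.
Q = ΔU + W = 12500 J.
State after step 1: P = 14.5 kPa, V = 491 L, T = 327 K.
Step 2 — Isobaric: P stays 14.5 kPa; V/T = const ⇒ T₂ = 724 K, V₂ = 1090 L.
W = PΔV = 14.5×(1090−491) kPa·L = 8610 J.
ΔU = nCvΔT = 2.61×33.3×(724−327) = 34500 J.
Q = ΔU + W = nCpΔT = 43100 J.
Net over both steps: W = 21100 J, Q = 55600 J, ΔU = 34500 J.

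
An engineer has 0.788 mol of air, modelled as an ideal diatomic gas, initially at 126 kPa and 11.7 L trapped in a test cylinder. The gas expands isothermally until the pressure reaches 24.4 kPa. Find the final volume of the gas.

60.4 L

T₁ = P₁V₁/(nR) = 126×11.7/(0.788×8.314) = 225 K.
Isothermal: T stays 225 K; PV = const ⇒ V₂ = 60.4 L, P₂ = 24.4 kPa.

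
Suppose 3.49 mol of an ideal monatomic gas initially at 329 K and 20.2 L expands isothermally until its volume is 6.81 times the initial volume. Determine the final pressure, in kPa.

69.4 kPa

P₁ = nRT₁/V₁ = 3.49×8.314×329/20.2 = 473 kPa.
Isothermal: T stays 329 K; PV = const ⇒ V₂ = 138 L, P₂ = 69.4 kPa.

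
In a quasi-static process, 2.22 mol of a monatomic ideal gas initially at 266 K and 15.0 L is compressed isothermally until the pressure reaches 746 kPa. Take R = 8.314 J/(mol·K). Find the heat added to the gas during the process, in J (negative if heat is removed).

P₁ = nRT₁/V₁ = 2.22×8.314×266/15.0 = 327 kPa.
Isothermal: T stays 266 K; PV = const ⇒ V₂ = 6.58 L, P₂ = 746 kPa.
ΔU = 0 (ideal gas, T constant).
W = nRT ln(V₂/V₁) = 2.22×8.314×266×ln(0.439) = -4040 J.
Q = ΔU + W = -4040 J.

-4040 J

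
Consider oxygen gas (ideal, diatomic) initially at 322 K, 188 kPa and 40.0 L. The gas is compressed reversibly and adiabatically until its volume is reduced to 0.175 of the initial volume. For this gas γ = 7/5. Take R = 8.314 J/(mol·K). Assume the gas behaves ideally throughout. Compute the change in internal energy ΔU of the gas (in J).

n = P₁V₁/(RT₁) = 188×40.0/(8.314×322) = 2.81 mol.
Adiabatic: TV^(γ−1) = const ⇒ T₂ = 322×(5.71)^0.400 = 647 K; PV^γ = const ⇒ P₂ = 2160 kPa.
For an ideal gas ΔU = nCvΔT with Cv = (5/2)R = 20.8 J/(mol·K).
ΔU = 2.81×20.8×(647−322) = 19000 J.

19000 J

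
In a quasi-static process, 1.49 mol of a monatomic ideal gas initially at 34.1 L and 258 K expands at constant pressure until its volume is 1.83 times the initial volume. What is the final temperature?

472 K

P₁ = nRT₁/V₁ = 1.49×8.314×258/34.1 = 93.7 kPa.
Isobaric: P stays 93.7 kPa; V/T = const ⇒ T₂ = 472 K, V₂ = 62.4 L.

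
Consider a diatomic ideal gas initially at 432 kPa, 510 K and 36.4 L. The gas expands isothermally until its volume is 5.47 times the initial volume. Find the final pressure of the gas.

Isothermal: T stays 510 K; PV = const ⇒ V₂ = 199 L, P₂ = 79.0 kPa.

79.0 kPa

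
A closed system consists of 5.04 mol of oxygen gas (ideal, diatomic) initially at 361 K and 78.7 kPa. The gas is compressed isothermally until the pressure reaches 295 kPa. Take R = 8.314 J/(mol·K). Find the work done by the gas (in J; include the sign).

-20000 J

V₁ = nRT₁/P₁ = 5.04×8.314×361/78.7 = 192 L.
Isothermal: T stays 361 K; PV = const ⇒ V₂ = 51.3 L, P₂ = 295 kPa.
W = nRT ln(V₂/V₁) = 5.04×8.314×361×ln(0.267) = -20000 J.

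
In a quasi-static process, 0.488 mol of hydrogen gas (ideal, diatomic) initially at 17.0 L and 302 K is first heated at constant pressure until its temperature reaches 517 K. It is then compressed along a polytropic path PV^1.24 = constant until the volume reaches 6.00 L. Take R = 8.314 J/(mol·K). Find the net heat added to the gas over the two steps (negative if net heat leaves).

P₁ = nRT₁/V₁ = 0.488×8.314×302/17.0 = 72.1 kPa.
Step 1 — Isobaric: P stays 72.1 kPa; V/T = const ⇒ T₂ = 517 K, V₂ = 29.1 L.
W = PΔV = 72.1×(29.1−17.0) kPa·L = 872 J.
ΔU = nCvΔT = 0.488×20.8×(517−302) = 2180 J.
Q = ΔU + W = nCpΔT = 3050 J.
State after step 1: P = 72.1 kPa, V = 29.1 L, T = 517 K.
Step 2 — Polytropic n=1.24: T₂ = T₁(V₁/V₂)^(n−1) = 517×(4.85)^0.24 = 755 K; P₂ = P₁(V₁/V₂)^n = 511 kPa.
W = (P₁V₁−P₂V₂)/(n−1) = (72.1×29.1−511×6.00)/0.24 = -4030 J.
ΔU = nCvΔT = 0.488×20.8×(755−517) = 2420 J.
Q = ΔU + W = -1610 J.
Net over both steps: W = -3150 J, Q = 1440 J, ΔU = 4600 J.

1440 J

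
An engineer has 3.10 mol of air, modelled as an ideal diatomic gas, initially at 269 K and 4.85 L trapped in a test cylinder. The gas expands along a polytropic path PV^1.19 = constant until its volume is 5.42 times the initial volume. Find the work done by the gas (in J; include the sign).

10000 J

P₁ = nRT₁/V₁ = 3.10×8.314×269/4.85 = 1430 kPa.
Polytropic n=1.19: T₂ = T₁(V₁/V₂)^(n−1) = 269×(0.185)^0.19 = 195 K; P₂ = P₁(V₁/V₂)^n = 191 kPa.
W = (P₁V₁−P₂V₂)/(n−1) = (1430×4.85−191×26.3)/0.19 = 10000 J.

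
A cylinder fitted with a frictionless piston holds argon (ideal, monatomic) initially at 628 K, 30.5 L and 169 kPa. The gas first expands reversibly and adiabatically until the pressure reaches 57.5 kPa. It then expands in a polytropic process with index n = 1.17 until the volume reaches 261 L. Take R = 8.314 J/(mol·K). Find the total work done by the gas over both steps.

n = P₁V₁/(RT₁) = 169×30.5/(8.314×628) = 0.987 mol.
Step 1 — Adiabatic: T₂/T₁ = (P₂/P₁)^((γ−1)/γ) ⇒ T₂ = 628×(0.340)^0.400 = 408 K; V₂ = 58.2 L.
ΔU = nCvΔT = 0.987×12.5×(408−628) = -2710 J.
Q = 0 for an adiabatic process, so W = −ΔU = 2710 J.
State after step 1: P = 57.5 kPa, V = 58.2 L, T = 408 K.
Step 2 — Polytropic n=1.17: T₂ = T₁(V₁/V₂)^(n−1) = 408×(0.223)^0.17 = 316 K; P₂ = P₁(V₁/V₂)^n = 9.94 kPa.
W = (P₁V₁−P₂V₂)/(n−1) = (57.5×58.2−9.94×261)/0.17 = 4430 J.
ΔU = nCvΔT = 0.987×12.5×(316−408) = -1130 J.
Q = ΔU + W = 3300 J.
Net over both steps: W = 7140 J, Q = 3300 J, ΔU = -3840 J.

7140 J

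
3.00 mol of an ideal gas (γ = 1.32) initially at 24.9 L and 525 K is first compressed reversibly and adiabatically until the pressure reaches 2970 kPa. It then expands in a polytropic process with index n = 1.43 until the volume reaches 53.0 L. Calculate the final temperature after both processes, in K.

328 K

P₁ = nRT₁/V₁ = 3.00×8.314×525/24.9 = 526 kPa.
Step 1 — Adiabatic: T₂/T₁ = (P₂/P₁)^((γ−1)/γ) ⇒ T₂ = 525×(5.65)^0.242 = 799 K; V₂ = 6.71 L.
ΔU = nCvΔT = 3.00×26.0×(799−525) = 21300 J.
Q = 0 for an adiabatic process, so W = −ΔU = -21300 J.
State after step 1: P = 2970 kPa, V = 6.71 L, T = 799 K.
Step 2 — Polytropic n=1.43: T₂ = T₁(V₁/V₂)^(n−1) = 799×(0.127)^0.43 = 328 K; P₂ = P₁(V₁/V₂)^n = 155 kPa.
W = (P₁V₁−P₂V₂)/(n−1) = (2970×6.71−155×53.0)/0.43 = 27300 J.
ΔU = nCvΔT = 3.00×26.0×(328−799) = -36700 J.
Q = ΔU + W = -9380 J.
Net over both steps: W = 5940 J, Q = -9380 J, ΔU = -15300 J.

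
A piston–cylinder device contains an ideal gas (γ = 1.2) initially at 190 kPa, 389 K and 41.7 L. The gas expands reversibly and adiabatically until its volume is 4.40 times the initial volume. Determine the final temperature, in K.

289 K

Adiabatic: TV^(γ−1) = const ⇒ T₂ = 389×(0.227)^0.200 = 289 K; PV^γ = const ⇒ P₂ = 32.1 kPa.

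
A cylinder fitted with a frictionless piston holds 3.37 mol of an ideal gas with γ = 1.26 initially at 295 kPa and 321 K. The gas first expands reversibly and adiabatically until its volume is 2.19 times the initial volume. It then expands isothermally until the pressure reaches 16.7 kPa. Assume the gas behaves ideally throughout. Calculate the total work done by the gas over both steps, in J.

20200 J

V₁ = nRT₁/P₁ = 3.37×8.314×321/295 = 30.5 L.
Step 1 — Adiabatic: TV^(γ−1) = const ⇒ T₂ = 321×(0.457)^0.260 = 262 K; PV^γ = const ⇒ P₂ = 110 kPa.
ΔU = nCvΔT = 3.37×32.0×(262−321) = -6380 J.
Q = 0 for an adiabatic process, so W = −ΔU = 6380 J.
State after step 1: P = 110 kPa, V = 66.8 L, T = 262 K.
Step 2 — Isothermal: T stays 262 K; PV = const ⇒ V₂ = 439 L, P₂ = 16.7 kPa.
ΔU = 0 (ideal gas, T constant).
W = nRT ln(V₂/V₁) = 3.37×8.314×262×ln(6.58) = 13800 J.
Q = ΔU + W = 13800 J.
Net over both steps: W = 20200 J, Q = 13800 J, ΔU = -6380 J.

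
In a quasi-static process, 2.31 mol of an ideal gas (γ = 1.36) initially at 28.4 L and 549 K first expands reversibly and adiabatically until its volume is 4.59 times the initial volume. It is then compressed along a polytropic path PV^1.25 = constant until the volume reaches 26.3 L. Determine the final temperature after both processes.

P₁ = nRT₁/V₁ = 2.31×8.314×549/28.4 = 371 kPa.
Step 1 — Adiabatic: TV^(γ−1) = const ⇒ T₂ = 549×(0.218)^0.360 = 317 K; PV^γ = const ⇒ P₂ = 46.7 kPa.
ΔU = nCvΔT = 2.31×23.1×(317−549) = -12400 J.
Q = 0 for an adiabatic process, so W = −ΔU = 12400 J.
State after step 1: P = 46.7 kPa, V = 130 L, T = 317 K.
Step 2 — Polytropic n=1.25: T₂ = T₁(V₁/V₂)^(n−1) = 317×(4.96)^0.25 = 473 K; P₂ = P₁(V₁/V₂)^n = 346 kPa.
W = (P₁V₁−P₂V₂)/(n−1) = (46.7×130−346×26.3)/0.25 = -12000 J.
ΔU = nCvΔT = 2.31×23.1×(473−317) = 8330 J.
Q = ΔU + W = -3660 J.
Net over both steps: W = 376 J, Q = -3660 J, ΔU = -4040 J.

473 K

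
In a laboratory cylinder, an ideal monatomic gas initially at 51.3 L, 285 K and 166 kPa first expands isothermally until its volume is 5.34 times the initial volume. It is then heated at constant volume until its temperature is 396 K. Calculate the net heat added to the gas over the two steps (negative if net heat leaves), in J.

19200 J

n = P₁V₁/(RT₁) = 166×51.3/(8.314×285) = 3.59 mol.
Step 1 — Isothermal: T stays 285 K; PV = const ⇒ V₂ = 274 L, P₂ = 31.1 kPa.
ΔU = 0 (ideal gas, T constant).
W = nRT ln(V₂/V₁) = 3.59×8.314×285×ln(5.34) = 14300 J.
Q = ΔU + W = 14300 J.
State after step 1: P = 31.1 kPa, V = 274 L, T = 285 K.
Step 2 — Isochoric: V stays 274 L; P/T = const ⇒ T₂ = 396 K, P₂ = 43.2 kPa.
W = 0 (no volume change).
ΔU = nCvΔT = 3.59×12.5×(396−285) = 4980 J.
Q = ΔU = 4980 J.
Net over both steps: W = 14300 J, Q = 19200 J, ΔU = 4980 J.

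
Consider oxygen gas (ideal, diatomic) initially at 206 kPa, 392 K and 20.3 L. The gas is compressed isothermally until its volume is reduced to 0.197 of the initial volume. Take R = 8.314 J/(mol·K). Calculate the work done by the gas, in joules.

-6790 J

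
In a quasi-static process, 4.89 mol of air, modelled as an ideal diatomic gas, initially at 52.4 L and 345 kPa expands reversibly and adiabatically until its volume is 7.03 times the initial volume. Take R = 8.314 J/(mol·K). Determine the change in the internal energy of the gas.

T₁ = P₁V₁/(nR) = 345×52.4/(4.89×8.314) = 445 K.
Adiabatic: TV^(γ−1) = const ⇒ T₂ = 445×(0.142)^0.400 = 204 K; PV^γ = const ⇒ P₂ = 22.5 kPa.
For an ideal gas ΔU = nCvΔT with Cv = (5/2)R = 20.8 J/(mol·K).
ΔU = 4.89×20.8×(204−445) = -24500 J.

-24500 J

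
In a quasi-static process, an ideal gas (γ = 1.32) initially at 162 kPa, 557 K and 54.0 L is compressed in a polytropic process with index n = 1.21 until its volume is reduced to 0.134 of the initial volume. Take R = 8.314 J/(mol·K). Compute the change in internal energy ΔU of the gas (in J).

n = P₁V₁/(RT₁) = 162×54.0/(8.314×557) = 1.89 mol.
Polytropic n=1.21: T₂ = T₁(V₁/V₂)^(n−1) = 557×(7.46)^0.21 = 849 K; P₂ = P₁(V₁/V₂)^n = 1840 kPa.
For an ideal gas ΔU = nCvΔT with Cv = R/(γ−1) = 26.0 J/(mol·K).
ΔU = 1.89×26.0×(849−557) = 14400 J.

14400 J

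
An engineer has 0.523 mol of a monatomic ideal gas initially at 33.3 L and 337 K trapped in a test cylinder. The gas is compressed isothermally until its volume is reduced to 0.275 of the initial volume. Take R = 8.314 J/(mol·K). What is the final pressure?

P₁ = nRT₁/V₁ = 0.523×8.314×337/33.3 = 44.0 kPa.
Isothermal: T stays 337 K; PV = const ⇒ V₂ = 9.16 L, P₂ = 160 kPa.

160 kPa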